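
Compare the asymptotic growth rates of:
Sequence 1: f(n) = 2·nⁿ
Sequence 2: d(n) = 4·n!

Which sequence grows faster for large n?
Comparing growth rates:
Growth-rate hierarchy: log n ≺ any polynomial ≺ any exponential cⁿ (c>1) ≺ n! ≺ nⁿ.
super-exponential nⁿ dominates factorial asymptotically.

f(n) grows faster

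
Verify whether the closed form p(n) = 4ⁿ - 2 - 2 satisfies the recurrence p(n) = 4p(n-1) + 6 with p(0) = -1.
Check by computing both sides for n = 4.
From the recurrence with p(0) = -1:
  p(0) = -1, p(1) = 2, p(2) = 14, p(3) = 62, p(4) = 254
  so the recurrence gives p(4) = 254.
From the proposed closed form p(n) = 4ⁿ - 2 - 2:
  p(4) = 252.
The recurrence gives 254 but the closed form gives 252, so the closed form does not satisfy the recurrence.

No, the closed form is incorrect.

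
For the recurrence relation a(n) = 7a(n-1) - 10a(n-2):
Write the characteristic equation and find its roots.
Substitute a(n) = rⁿ and divide through by rⁿ⁻²: r² - 7r + 10 = 0
Factor: (r - 2)(r - 5) = 0, so r = 2, 5.
General solution: a(n) = A·2ⁿ + B·5ⁿ

Characteristic: r² - 7r + 10 = 0, Roots: r = 2, 5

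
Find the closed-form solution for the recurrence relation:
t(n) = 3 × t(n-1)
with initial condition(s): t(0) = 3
Recurrence: t(n) = 3 × t(n-1), initial: t(0) = 3.
Each term is 3 times the previous, so this is geometric with ratio 3. After n steps: t(n) = t(0)·3ⁿ = 3·3ⁿ.

t(n) = 3·3ⁿ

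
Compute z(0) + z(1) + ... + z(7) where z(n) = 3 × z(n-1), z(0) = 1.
Computing the sequence terms: 1, 3, 9, 27, 81, 243, 729, 2187
Adding these values together:

3280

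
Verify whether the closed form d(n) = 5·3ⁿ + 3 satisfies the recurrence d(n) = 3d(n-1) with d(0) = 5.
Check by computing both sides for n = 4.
From the recurrence with d(0) = 5:
  d(0) = 5, d(1) = 15, d(2) = 45, d(3) = 135, d(4) = 405
  so the recurrence gives d(4) = 405.
From the proposed closed form d(n) = 5·3ⁿ + 3:
  d(4) = 408.
The recurrence gives 405 but the closed form gives 408, so the closed form does not satisfy the recurrence.

No, the closed form is incorrect.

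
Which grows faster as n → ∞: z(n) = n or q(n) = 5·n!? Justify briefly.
Comparing growth rates:
Growth-rate hierarchy: log n ≺ any polynomial ≺ any exponential cⁿ (c>1) ≺ n! ≺ nⁿ.
factorial dominates polynomial degree 1 asymptotically.

q(n) grows faster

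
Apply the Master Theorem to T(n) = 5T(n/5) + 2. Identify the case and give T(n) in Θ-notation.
Master Theorem template: T(n) = a·T(n/b) + f(n).
Here: a=5, b=5, f(n)=2
Compute log_b(a) = log_5(5) = 1.
f(n) = 2 = O(n^(1-ε)) with ε = 1. Case 1: T(n) = Θ(n^log_b(a)) = Θ(n).

Case 1: T(n) = Θ(n)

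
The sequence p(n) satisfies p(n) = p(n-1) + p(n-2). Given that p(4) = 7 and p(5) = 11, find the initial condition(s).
Work backwards using p(k) = p(k+2) - p(k+1):
p(3) = p(5) - p(4) = 11 - 7 = 4
p(2) = p(4) - p(3) = 7 - 4 = 3
p(1) = p(3) - p(2) = 4 - 3 = 1
p(0) = p(2) - p(1) = 3 - 1 = 2

p(0) = 2, p(1) = 1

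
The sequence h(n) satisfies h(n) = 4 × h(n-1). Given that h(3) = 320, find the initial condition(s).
In general h(n) = 4ⁿ · h(0). At n = 3: h(0) = h(3) / 4^3 = 320 / 64 = 5.

h(0) = 5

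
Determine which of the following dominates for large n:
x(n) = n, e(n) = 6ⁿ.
Comparing growth rates:
Growth-rate hierarchy: log n ≺ any polynomial ≺ any exponential cⁿ (c>1) ≺ n! ≺ nⁿ.
exponential base 6 dominates polynomial degree 1 asymptotically.

e(n) grows faster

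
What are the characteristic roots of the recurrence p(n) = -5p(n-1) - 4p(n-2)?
Substitute p(n) = rⁿ and divide through by rⁿ⁻²: r² + 5r + 4 = 0
Factor: (r + 1)(r + 4) = 0, so r = -1, -4.
General solution: p(n) = A·(-1)ⁿ + B·(-4)ⁿ

Characteristic: r² + 5r + 4 = 0, Roots: r = -1, -4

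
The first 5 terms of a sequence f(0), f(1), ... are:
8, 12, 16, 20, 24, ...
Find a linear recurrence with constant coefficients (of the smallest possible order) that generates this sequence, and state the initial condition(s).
Look for the lowest-order linear relation among consecutive terms.
Observation: consecutive differences are constant (= 4).
Check at n=2: 1·12 + 4 = 16. ✓

f(n) = f(n-1) + 4, f(0) = 8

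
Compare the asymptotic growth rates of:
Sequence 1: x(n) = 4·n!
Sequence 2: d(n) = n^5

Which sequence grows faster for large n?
Comparing growth rates:
Growth-rate hierarchy: log n ≺ any polynomial ≺ any exponential cⁿ (c>1) ≺ n! ≺ nⁿ.
factorial dominates polynomial degree 5 asymptotically.

x(n) grows faster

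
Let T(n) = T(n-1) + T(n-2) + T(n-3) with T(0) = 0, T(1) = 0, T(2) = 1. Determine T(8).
Computing the sequence terms:
0, 0, 1, 1, 2, 4, 7, 13, 24

24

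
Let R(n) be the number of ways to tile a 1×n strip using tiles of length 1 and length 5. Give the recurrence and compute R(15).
Condition on the last tile: it has length 1 (leaving a 1×(n-1) strip) or length 5 (leaving a 1×(n-5) strip), so R(n) = R(n-1) + R(n-5) (order-5 linear recurrence).
For 0 ≤ i < 5 only unit tiles fit, so R(i) = 1.
Iterating the recurrence: R(5) = 2, R(6) = 3, R(7) = 4, R(8) = 5, R(9) = 6, R(10) = 8, R(11) = 11, R(12) = 15, R(13) = 20, R(14) = 26, R(15) = 34.

R(n) = R(n-1) + R(n-5), with R(i) = 1 for 0 ≤ i < 5; R(15) = 34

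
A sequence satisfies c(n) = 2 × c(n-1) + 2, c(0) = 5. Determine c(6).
Computing step by step:
c(0) = 5
c(1) = 2 × 5 + 2 = 12
c(2) = 2 × 12 + 2 = 26
c(3) = 2 × 26 + 2 = 54
c(4) = 2 × 54 + 2 = 110
c(5) = 2 × 110 + 2 = 222
c(6) = 2 × 222 + 2 = 446

446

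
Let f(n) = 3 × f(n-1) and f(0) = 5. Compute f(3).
Computing step by step:
f(0) = 5
f(1) = 3 × 5 = 15
f(2) = 3 × 15 = 45
f(3) = 3 × 45 = 135

135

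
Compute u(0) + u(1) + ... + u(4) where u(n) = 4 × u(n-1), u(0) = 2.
Computing the sequence terms: 2, 8, 32, 128, 512
Adding these values together:

682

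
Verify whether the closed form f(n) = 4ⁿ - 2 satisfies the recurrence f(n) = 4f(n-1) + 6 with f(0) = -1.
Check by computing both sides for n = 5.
From the recurrence with f(0) = -1:
  f(0) = -1, f(1) = 2, f(2) = 14, f(3) = 62, f(4) = 254, f(5) = 1022
  so the recurrence gives f(5) = 1022.
From the proposed closed form f(n) = 4ⁿ - 2:
  f(5) = 1022.
Both sides give 1022 at n = 5, and the initial condition(s) match, so the closed form is consistent.

Yes, the closed form is correct.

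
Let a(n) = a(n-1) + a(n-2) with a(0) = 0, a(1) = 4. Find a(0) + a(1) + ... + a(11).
Computing the sequence terms: 0, 4, 4, 8, 12, 20, 32, 52, 84, 136, 220, 356
Adding these values together:

928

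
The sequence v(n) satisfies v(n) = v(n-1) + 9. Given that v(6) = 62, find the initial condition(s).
v(6) = v(0) + 6·9, so v(0) = 62 - 54 = 8.

v(0) = 8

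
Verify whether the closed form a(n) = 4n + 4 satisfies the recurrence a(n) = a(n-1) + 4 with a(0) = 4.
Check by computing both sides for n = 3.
From the recurrence with a(0) = 4:
  a(0) = 4, a(1) = 8, a(2) = 12, a(3) = 16
  so the recurrence gives a(3) = 16.
From the proposed closed form a(n) = 4n + 4:
  a(3) = 16.
Both sides give 16 at n = 3, and the initial condition(s) match, so the closed form is consistent.

Yes, the closed form is correct.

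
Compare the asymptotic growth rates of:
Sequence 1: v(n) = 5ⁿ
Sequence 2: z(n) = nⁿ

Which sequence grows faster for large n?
Comparing growth rates:
Growth-rate hierarchy: log n ≺ any polynomial ≺ any exponential cⁿ (c>1) ≺ n! ≺ nⁿ.
super-exponential nⁿ dominates exponential base 5 asymptotically.

z(n) grows faster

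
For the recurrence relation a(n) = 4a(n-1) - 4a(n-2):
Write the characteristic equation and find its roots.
Substitute a(n) = rⁿ and divide through by rⁿ⁻²: r² - 4r + 4 = 0
Factor: (r - 2)² = 0, so r = 2 (double root).
General solution: a(n) = (A + Bn)·2ⁿ

Characteristic: r² - 4r + 4 = 0, Roots: r = 2 (double root)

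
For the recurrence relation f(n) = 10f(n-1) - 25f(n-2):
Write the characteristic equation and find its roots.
Substitute f(n) = rⁿ and divide through by rⁿ⁻²: r² - 10r + 25 = 0
Factor: (r - 5)² = 0, so r = 5 (double root).
General solution: f(n) = (A + Bn)·5ⁿ

Characteristic: r² - 10r + 25 = 0, Roots: r = 5 (double root)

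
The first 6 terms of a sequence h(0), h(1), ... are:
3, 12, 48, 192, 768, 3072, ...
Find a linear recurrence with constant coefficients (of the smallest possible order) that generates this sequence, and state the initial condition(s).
Look for the lowest-order linear relation among consecutive terms.
Observation: each term is 4× the previous.
Check at n=2: 4·12 = 48. ✓

h(n) = 4 × h(n-1), h(0) = 3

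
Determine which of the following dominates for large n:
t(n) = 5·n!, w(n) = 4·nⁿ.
Comparing growth rates:
Growth-rate hierarchy: log n ≺ any polynomial ≺ any exponential cⁿ (c>1) ≺ n! ≺ nⁿ.
super-exponential nⁿ dominates factorial asymptotically.

w(n) grows faster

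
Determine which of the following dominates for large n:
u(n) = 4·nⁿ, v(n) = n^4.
Comparing growth rates:
Growth-rate hierarchy: log n ≺ any polynomial ≺ any exponential cⁿ (c>1) ≺ n! ≺ nⁿ.
super-exponential nⁿ dominates polynomial degree 4 asymptotically.

u(n) grows faster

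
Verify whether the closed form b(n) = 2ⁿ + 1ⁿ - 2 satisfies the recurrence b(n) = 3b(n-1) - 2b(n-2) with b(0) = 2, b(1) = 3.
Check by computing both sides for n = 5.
From the recurrence with b(0) = 2, b(1) = 3:
  b(0) = 2, b(1) = 3, b(2) = 5, b(3) = 9, b(4) = 17, b(5) = 33
  so the recurrence gives b(5) = 33.
From the proposed closed form b(n) = 2ⁿ + 1ⁿ - 2:
  b(5) = 31.
The recurrence gives 33 but the closed form gives 31, so the closed form does not satisfy the recurrence.

No, the closed form is incorrect.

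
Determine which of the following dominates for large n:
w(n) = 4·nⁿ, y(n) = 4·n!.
Comparing growth rates:
Growth-rate hierarchy: log n ≺ any polynomial ≺ any exponential cⁿ (c>1) ≺ n! ≺ nⁿ.
super-exponential nⁿ dominates factorial asymptotically.

w(n) grows faster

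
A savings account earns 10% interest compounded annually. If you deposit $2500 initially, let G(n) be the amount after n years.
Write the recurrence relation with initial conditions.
Each year the balance grows by 10%, i.e. is multiplied by 1 + 10/100 = 1.1, so G(n) = 1.1 × G(n-1). The initial deposit gives G(0) = 2500.
Unrolling gives the closed form G(n) = 2500 × (1.1)ⁿ.

G(n) = 1.1 × G(n-1), G(0) = 2500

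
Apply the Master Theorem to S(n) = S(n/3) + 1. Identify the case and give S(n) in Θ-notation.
Master Theorem template: S(n) = a·S(n/b) + f(n).
Here: a=1, b=3, f(n)=1
Compute log_b(a) = log_3(1) = 0.
f(n) = 1 = Θ(1). Case 2: S(n) = Θ(log n).

Case 2: S(n) = Θ(log n)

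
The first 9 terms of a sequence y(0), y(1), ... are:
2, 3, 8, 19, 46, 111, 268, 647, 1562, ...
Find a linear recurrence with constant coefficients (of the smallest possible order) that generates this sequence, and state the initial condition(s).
Look for the lowest-order linear relation among consecutive terms.
Observation: y(n) - 2·y(n-1) - (1)·y(n-2) = 0 holds for the shown terms, and no order-1 relation y(n) = α·y(n-1) + β fits.
Check at n=3: 2·8 + (1)·3 = 19. ✓

y(n) = 2y(n-1) + y(n-2), y(0) = 2, y(1) = 3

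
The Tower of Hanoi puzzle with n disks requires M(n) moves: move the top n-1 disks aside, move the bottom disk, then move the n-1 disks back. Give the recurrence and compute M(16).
Moving n disks = move the top n-1 disks aside (M(n-1) moves) + move the largest disk (1 move) + move the n-1 disks back on top (M(n-1) moves), so M(n) = 2M(n-1) + 1, with M(1) = 1 (a single disk takes one move).
First terms: 1, 3, 7, 15, 31, 63, … — each is one less than a power of 2. Indeed M(n) + 1 = 2(M(n-1) + 1) with M(1) + 1 = 2, so M(n) + 1 = 2ⁿ and M(n) = 2ⁿ - 1.
Hence M(16) = 2^16 - 1 = 65536 - 1 = 65535.

M(n) = 2M(n-1) + 1, M(1) = 1; M(16) = 65535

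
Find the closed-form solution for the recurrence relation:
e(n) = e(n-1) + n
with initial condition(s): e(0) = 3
Recurrence: e(n) = e(n-1) + n, initial: e(0) = 3.
Telescoping: e(n) = e(0) + Σᵢ₌₁ⁿ i = 3 + n(n+1)/2.

e(n) = n(n+1)/2 + 3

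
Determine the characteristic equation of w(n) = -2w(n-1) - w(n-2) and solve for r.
Substitute w(n) = rⁿ and divide through by rⁿ⁻²: r² + 2r + 1 = 0
Factor: (r + 1)² = 0, so r = -1 (double root).
General solution: w(n) = (A + Bn)·(-1)ⁿ

Characteristic: r² + 2r + 1 = 0, Roots: r = -1 (double root)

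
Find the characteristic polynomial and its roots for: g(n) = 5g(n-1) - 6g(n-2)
Substitute g(n) = rⁿ and divide through by rⁿ⁻²: r² - 5r + 6 = 0
Factor: (r - 3)(r - 2) = 0, so r = 3, 2.
General solution: g(n) = A·3ⁿ + B·2ⁿ

Characteristic: r² - 5r + 6 = 0, Roots: r = 3, 2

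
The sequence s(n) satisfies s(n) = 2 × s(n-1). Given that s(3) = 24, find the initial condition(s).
In general s(n) = 2ⁿ · s(0). At n = 3: s(0) = s(3) / 2^3 = 24 / 8 = 3.

s(0) = 3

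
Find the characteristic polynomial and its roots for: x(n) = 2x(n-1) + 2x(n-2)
Substitute x(n) = rⁿ and divide through by rⁿ⁻²: r² - 2r - 2 = 0
Discriminant: 2² + 4·2 = 12, not a perfect square, so by the quadratic formula r = (2 ± √12)/2.
General solution: x(n) = A·r₁ⁿ + B·r₂ⁿ where r₁,r₂ = (2 ± √12)/2

Characteristic: r² - 2r - 2 = 0, Roots: r = (2 ± √12)/2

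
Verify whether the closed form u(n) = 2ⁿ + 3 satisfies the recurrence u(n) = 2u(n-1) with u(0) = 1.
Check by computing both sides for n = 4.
From the recurrence with u(0) = 1:
  u(0) = 1, u(1) = 2, u(2) = 4, u(3) = 8, u(4) = 16
  so the recurrence gives u(4) = 16.
From the proposed closed form u(n) = 2ⁿ + 3:
  u(4) = 19.
The recurrence gives 16 but the closed form gives 19, so the closed form does not satisfy the recurrence.

No, the closed form is incorrect.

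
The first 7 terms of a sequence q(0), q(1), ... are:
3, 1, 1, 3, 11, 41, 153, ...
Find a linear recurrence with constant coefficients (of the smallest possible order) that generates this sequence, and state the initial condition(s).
Look for the lowest-order linear relation among consecutive terms.
Observation: q(n) - 4·q(n-1) - (-1)·q(n-2) = 0 holds for the shown terms, and no order-1 relation q(n) = α·q(n-1) + β fits.
Check at n=3: 4·1 + (-1)·1 = 3. ✓

q(n) = 4q(n-1) - q(n-2), q(0) = 3, q(1) = 1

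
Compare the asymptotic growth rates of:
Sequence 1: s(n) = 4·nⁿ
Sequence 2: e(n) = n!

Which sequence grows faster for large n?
Comparing growth rates:
Growth-rate hierarchy: log n ≺ any polynomial ≺ any exponential cⁿ (c>1) ≺ n! ≺ nⁿ.
super-exponential nⁿ dominates factorial asymptotically.

s(n) grows faster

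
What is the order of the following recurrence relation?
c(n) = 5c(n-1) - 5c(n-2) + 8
The order is the largest lag k for which c(n-k) appears. Here the deepest term is c(n-2) (the 8 term is non-homogeneous and does not affect the order), so the order is 2.

Order 2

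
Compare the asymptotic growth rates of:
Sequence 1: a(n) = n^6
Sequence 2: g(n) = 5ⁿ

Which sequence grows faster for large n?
Comparing growth rates:
Growth-rate hierarchy: log n ≺ any polynomial ≺ any exponential cⁿ (c>1) ≺ n! ≺ nⁿ.
exponential base 5 dominates polynomial degree 6 asymptotically.

g(n) grows faster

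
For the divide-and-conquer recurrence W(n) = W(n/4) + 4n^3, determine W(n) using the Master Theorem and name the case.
Master Theorem template: W(n) = a·W(n/b) + f(n).
Here: a=1, b=4, f(n)=4n^3
Compute log_b(a) = log_4(1) = 0.
f(n) = 4n^3 = Ω(n^(0+ε)) with ε = 3, and the regularity condition holds (a·f(n/b) = (a/b^3)·f(n) with a/b^3 = 4^-3 < 1). Case 3: W(n) = Θ(f(n)) = Θ(n^3).

Case 3: W(n) = Θ(n^3)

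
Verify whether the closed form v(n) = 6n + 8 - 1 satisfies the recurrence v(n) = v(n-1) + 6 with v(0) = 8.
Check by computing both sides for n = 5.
From the recurrence with v(0) = 8:
  v(0) = 8, v(1) = 14, v(2) = 20, v(3) = 26, v(4) = 32, v(5) = 38
  so the recurrence gives v(5) = 38.
From the proposed closed form v(n) = 6n + 8 - 1:
  v(5) = 37.
The recurrence gives 38 but the closed form gives 37, so the closed form does not satisfy the recurrence.

No, the closed form is incorrect.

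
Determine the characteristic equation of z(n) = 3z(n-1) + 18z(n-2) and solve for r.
Substitute z(n) = rⁿ and divide through by rⁿ⁻²: r² - 3r - 18 = 0
Factor: (r - 6)(r + 3) = 0, so r = 6, -3.
General solution: z(n) = A·6ⁿ + B·(-3)ⁿ

Characteristic: r² - 3r - 18 = 0, Roots: r = 6, -3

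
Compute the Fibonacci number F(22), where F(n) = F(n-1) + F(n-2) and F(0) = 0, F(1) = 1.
Computing the sequence terms:
0, 1, 1, 2, 3, 5, 8, 13, 21, 34, 55, 89, 144, 233, 377, 610, 987, 1597, 2584, 4181, 6765, 10946, 17711

17711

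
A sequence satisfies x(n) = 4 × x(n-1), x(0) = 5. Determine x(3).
Computing step by step:
x(0) = 5
x(1) = 4 × 5 = 20
x(2) = 4 × 20 = 80
x(3) = 4 × 80 = 320

320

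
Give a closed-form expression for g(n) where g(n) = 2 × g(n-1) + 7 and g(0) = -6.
Recurrence: g(n) = 2 × g(n-1) + 7, initial: g(0) = -6.
Try g(n) = A·2ⁿ + C. Substituting: A·2ⁿ + C = 2(A·2ⁿ⁻¹ + C) + 7 = A·2ⁿ + 2C + 7, so C = 2C + 7, giving C = -7. Then g(0) = A - 7 = -6 gives A = 1.

g(n) = 2ⁿ - 7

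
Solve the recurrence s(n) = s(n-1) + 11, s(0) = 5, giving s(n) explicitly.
Recurrence: s(n) = s(n-1) + 11, initial: s(0) = 5.
Each step adds 11, so s(n) = s(0) + 11n = 11n + 5.

s(n) = 11n + 5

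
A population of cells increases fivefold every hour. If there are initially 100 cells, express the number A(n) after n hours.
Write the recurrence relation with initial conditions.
Each hour multiplies the count by 5, so the count after n hours depends only on the count after n-1 hours: A(n) = 5 × A(n-1). The starting count gives A(0) = 100.
Unrolling n times gives the closed form A(n) = 100 × 5ⁿ.

A(n) = 5 × A(n-1), A(0) = 100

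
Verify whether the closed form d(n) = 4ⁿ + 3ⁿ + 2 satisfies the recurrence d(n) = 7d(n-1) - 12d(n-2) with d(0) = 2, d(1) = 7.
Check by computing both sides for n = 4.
From the recurrence with d(0) = 2, d(1) = 7:
  d(0) = 2, d(1) = 7, d(2) = 25, d(3) = 91, d(4) = 337
  so the recurrence gives d(4) = 337.
From the proposed closed form d(n) = 4ⁿ + 3ⁿ + 2:
  d(4) = 339.
The recurrence gives 337 but the closed form gives 339, so the closed form does not satisfy the recurrence.

No, the closed form is incorrect.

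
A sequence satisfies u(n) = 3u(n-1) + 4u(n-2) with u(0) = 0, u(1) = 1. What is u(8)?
Computing the sequence terms:
0, 1, 3, 13, 51, 205, 819, 3277, 13107

13107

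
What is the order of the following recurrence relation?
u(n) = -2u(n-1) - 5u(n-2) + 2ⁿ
The order is the largest lag k for which u(n-k) appears. Here the deepest term is u(n-2) (the 2ⁿ term is non-homogeneous and does not affect the order), so the order is 2.

Order 2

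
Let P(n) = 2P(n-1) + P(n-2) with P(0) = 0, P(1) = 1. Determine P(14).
Computing the sequence terms:
0, 1, 2, 5, 12, 29, 70, 169, 408, 985, 2378, 5741, 13860, 33461, 80782

80782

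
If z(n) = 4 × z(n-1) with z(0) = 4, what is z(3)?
Computing step by step:
z(0) = 4
z(1) = 4 × 4 = 16
z(2) = 4 × 16 = 64
z(3) = 4 × 64 = 256

256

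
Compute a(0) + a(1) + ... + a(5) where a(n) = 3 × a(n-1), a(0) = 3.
Computing the sequence terms: 3, 9, 27, 81, 243, 729
Adding these values together:

1092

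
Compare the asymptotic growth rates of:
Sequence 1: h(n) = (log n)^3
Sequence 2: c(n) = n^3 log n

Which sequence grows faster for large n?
Comparing growth rates:
Growth-rate hierarchy: log n ≺ any polynomial ≺ any exponential cⁿ (c>1) ≺ n! ≺ nⁿ.
polynomial degree 3 (with log factor) dominates polylogarithmic (log n)^3 asymptotically.

c(n) grows faster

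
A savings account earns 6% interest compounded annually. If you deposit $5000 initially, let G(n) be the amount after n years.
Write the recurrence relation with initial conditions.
Each year the balance grows by 6%, i.e. is multiplied by 1 + 6/100 = 1.06, so G(n) = 1.06 × G(n-1). The initial deposit gives G(0) = 5000.
Unrolling gives the closed form G(n) = 5000 × (1.06)ⁿ.

G(n) = 1.06 × G(n-1), G(0) = 5000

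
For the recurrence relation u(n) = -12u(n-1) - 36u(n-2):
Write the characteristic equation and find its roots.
Substitute u(n) = rⁿ and divide through by rⁿ⁻²: r² + 12r + 36 = 0
Factor: (r + 6)² = 0, so r = -6 (double root).
General solution: u(n) = (A + Bn)·(-6)ⁿ

Characteristic: r² + 12r + 36 = 0, Roots: r = -6 (double root)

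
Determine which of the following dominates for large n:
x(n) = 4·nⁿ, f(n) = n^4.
Comparing growth rates:
Growth-rate hierarchy: log n ≺ any polynomial ≺ any exponential cⁿ (c>1) ≺ n! ≺ nⁿ.
super-exponential nⁿ dominates polynomial degree 4 asymptotically.

x(n) grows faster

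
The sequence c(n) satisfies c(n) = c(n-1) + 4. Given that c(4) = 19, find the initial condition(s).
c(4) = c(0) + 4·4, so c(0) = 19 - 16 = 3.

c(0) = 3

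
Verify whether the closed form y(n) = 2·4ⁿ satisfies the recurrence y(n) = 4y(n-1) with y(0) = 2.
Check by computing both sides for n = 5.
From the recurrence with y(0) = 2:
  y(0) = 2, y(1) = 8, y(2) = 32, y(3) = 128, y(4) = 512, y(5) = 2048
  so the recurrence gives y(5) = 2048.
From the proposed closed form y(n) = 2·4ⁿ:
  y(5) = 2048.
Both sides give 2048 at n = 5, and the initial condition(s) match, so the closed form is consistent.

Yes, the closed form is correct.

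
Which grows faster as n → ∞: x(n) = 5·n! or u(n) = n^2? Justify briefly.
Comparing growth rates:
Growth-rate hierarchy: log n ≺ any polynomial ≺ any exponential cⁿ (c>1) ≺ n! ≺ nⁿ.
factorial dominates polynomial degree 2 asymptotically.

x(n) grows faster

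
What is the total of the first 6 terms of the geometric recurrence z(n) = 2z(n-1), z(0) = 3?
Computing the sequence terms: 3, 6, 12, 24, 48, 96
Adding these values together:

189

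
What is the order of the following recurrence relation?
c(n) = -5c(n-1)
The order is the largest lag k for which c(n-k) appears. Here the deepest term is c(n-1), so the order is 1.

Order 1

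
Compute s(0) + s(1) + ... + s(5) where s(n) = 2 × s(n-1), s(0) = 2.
Computing the sequence terms: 2, 4, 8, 16, 32, 64
Adding these values together:

126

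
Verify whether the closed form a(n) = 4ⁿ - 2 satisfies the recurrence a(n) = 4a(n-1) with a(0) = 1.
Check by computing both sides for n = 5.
From the recurrence with a(0) = 1:
  a(0) = 1, a(1) = 4, a(2) = 16, a(3) = 64, a(4) = 256, a(5) = 1024
  so the recurrence gives a(5) = 1024.
From the proposed closed form a(n) = 4ⁿ - 2:
  a(5) = 1022.
The recurrence gives 1024 but the closed form gives 1022, so the closed form does not satisfy the recurrence.

No, the closed form is incorrect.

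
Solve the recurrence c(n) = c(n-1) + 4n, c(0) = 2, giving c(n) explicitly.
Recurrence: c(n) = c(n-1) + 4n, initial: c(0) = 2.
Telescoping: c(n) = c(0) + 4·Σᵢ₌₁ⁿ i = 2 + 4·n(n+1)/2.

c(n) = 4·n(n+1)/2 + 2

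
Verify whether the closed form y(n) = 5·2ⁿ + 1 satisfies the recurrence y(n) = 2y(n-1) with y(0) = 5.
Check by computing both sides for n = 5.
From the recurrence with y(0) = 5:
  y(0) = 5, y(1) = 10, y(2) = 20, y(3) = 40, y(4) = 80, y(5) = 160
  so the recurrence gives y(5) = 160.
From the proposed closed form y(n) = 5·2ⁿ + 1:
  y(5) = 161.
The recurrence gives 160 but the closed form gives 161, so the closed form does not satisfy the recurrence.

No, the closed form is incorrect.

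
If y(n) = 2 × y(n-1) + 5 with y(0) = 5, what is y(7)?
Computing step by step:
y(0) = 5
y(1) = 2 × 5 + 5 = 15
y(2) = 2 × 15 + 5 = 35
y(3) = 2 × 35 + 5 = 75
y(4) = 2 × 75 + 5 = 155
y(5) = 2 × 155 + 5 = 315
y(6) = 2 × 315 + 5 = 635
y(7) = 2 × 635 + 5 = 1275

1275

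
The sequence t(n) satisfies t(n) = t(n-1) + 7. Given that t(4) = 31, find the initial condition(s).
t(4) = t(0) + 4·7, so t(0) = 31 - 28 = 3.

t(0) = 3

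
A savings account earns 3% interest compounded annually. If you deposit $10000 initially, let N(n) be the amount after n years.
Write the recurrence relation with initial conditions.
Each year the balance grows by 3%, i.e. is multiplied by 1 + 3/100 = 1.03, so N(n) = 1.03 × N(n-1). The initial deposit gives N(0) = 10000.
Unrolling gives the closed form N(n) = 10000 × (1.03)ⁿ.

N(n) = 1.03 × N(n-1), N(0) = 10000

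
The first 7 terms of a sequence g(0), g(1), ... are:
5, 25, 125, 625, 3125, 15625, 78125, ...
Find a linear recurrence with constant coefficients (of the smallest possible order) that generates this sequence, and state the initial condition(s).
Look for the lowest-order linear relation among consecutive terms.
Observation: each term is 5× the previous.
Check at n=2: 5·25 = 125. ✓

g(n) = 5 × g(n-1), g(0) = 5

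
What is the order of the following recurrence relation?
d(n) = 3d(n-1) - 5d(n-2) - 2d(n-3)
The order is the largest lag k for which d(n-k) appears. Here the deepest term is d(n-3), so the order is 3.

Order 3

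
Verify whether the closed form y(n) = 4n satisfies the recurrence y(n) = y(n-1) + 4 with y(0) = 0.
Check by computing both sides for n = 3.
From the recurrence with y(0) = 0:
  y(0) = 0, y(1) = 4, y(2) = 8, y(3) = 12
  so the recurrence gives y(3) = 12.
From the proposed closed form y(n) = 4n:
  y(3) = 12.
Both sides give 12 at n = 3, and the initial condition(s) match, so the closed form is consistent.

Yes, the closed form is correct.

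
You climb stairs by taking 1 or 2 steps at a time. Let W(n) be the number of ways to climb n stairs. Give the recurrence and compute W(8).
Condition on the size of the last step (1 to 2): before it there were n-1, …, n-2 stairs climbed, and these cases are disjoint, so W(n) = W(n-1) + W(n-2) (Fibonacci-type sequence).
Initial conditions by direct count (compositions of i into parts ≤ 2): W(1) = 1; W(2) = 2.
Iterating the recurrence: W(3) = 3, W(4) = 5, W(5) = 8, W(6) = 13, W(7) = 21, W(8) = 34.

W(n) = W(n-1) + W(n-2), W(1) = 1, W(2) = 2; W(8) = 34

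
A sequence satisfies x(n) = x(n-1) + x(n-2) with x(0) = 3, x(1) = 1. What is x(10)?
Computing the sequence terms:
3, 1, 4, 5, 9, 14, 23, 37, 60, 97, 157

157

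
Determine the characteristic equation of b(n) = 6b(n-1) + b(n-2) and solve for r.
Substitute b(n) = rⁿ and divide through by rⁿ⁻²: r² - 6r - 1 = 0
Discriminant: 6² + 4·1 = 40, not a perfect square, so by the quadratic formula r = (6 ± √40)/2.
General solution: b(n) = A·r₁ⁿ + B·r₂ⁿ where r₁,r₂ = (6 ± √40)/2

Characteristic: r² - 6r - 1 = 0, Roots: r = (6 ± √40)/2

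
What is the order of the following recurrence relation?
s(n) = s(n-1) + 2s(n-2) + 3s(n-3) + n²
The order is the largest lag k for which s(n-k) appears. Here the deepest term is s(n-3) (the n² term is non-homogeneous and does not affect the order), so the order is 3.

Order 3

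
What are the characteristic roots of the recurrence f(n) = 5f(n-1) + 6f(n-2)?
Substitute f(n) = rⁿ and divide through by rⁿ⁻²: r² - 5r - 6 = 0
Factor: (r + 1)(r - 6) = 0, so r = -1, 6.
General solution: f(n) = A·(-1)ⁿ + B·6ⁿ

Characteristic: r² - 5r - 6 = 0, Roots: r = -1, 6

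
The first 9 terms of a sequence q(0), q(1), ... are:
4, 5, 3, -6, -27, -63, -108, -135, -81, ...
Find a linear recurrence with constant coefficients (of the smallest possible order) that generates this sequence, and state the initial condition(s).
Look for the lowest-order linear relation among consecutive terms.
Observation: q(n) - 3·q(n-1) - (-3)·q(n-2) = 0 holds for the shown terms, and no order-1 relation q(n) = α·q(n-1) + β fits.
Check at n=3: 3·3 + (-3)·5 = -6. ✓

q(n) = 3q(n-1) - 3q(n-2), q(0) = 4, q(1) = 5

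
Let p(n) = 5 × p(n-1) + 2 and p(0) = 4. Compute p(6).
Computing step by step:
p(0) = 4
p(1) = 5 × 4 + 2 = 22
p(2) = 5 × 22 + 2 = 112
p(3) = 5 × 112 + 2 = 562
p(4) = 5 × 562 + 2 = 2812
p(5) = 5 × 2812 + 2 = 14062
p(6) = 5 × 14062 + 2 = 70312

70312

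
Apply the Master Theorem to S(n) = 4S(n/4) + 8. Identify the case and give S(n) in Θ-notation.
Master Theorem template: S(n) = a·S(n/b) + f(n).
Here: a=4, b=4, f(n)=8
Compute log_b(a) = log_4(4) = 1.
f(n) = 8 = O(n^(1-ε)) with ε = 1. Case 1: S(n) = Θ(n^log_b(a)) = Θ(n).

Case 1: S(n) = Θ(n)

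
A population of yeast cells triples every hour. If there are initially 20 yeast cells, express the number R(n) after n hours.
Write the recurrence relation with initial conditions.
Each hour multiplies the count by 3, so the count after n hours depends only on the count after n-1 hours: R(n) = 3 × R(n-1). The starting count gives R(0) = 20.
Unrolling n times gives the closed form R(n) = 20 × 3ⁿ.

R(n) = 3 × R(n-1), R(0) = 20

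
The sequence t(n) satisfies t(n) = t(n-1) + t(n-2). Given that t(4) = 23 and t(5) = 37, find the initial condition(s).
Work backwards using t(k) = t(k+2) - t(k+1):
t(3) = t(5) - t(4) = 37 - 23 = 14
t(2) = t(4) - t(3) = 23 - 14 = 9
t(1) = t(3) - t(2) = 14 - 9 = 5
t(0) = t(2) - t(1) = 9 - 5 = 4

t(0) = 4, t(1) = 5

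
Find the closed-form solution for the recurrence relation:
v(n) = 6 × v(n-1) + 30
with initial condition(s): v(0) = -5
Recurrence: v(n) = 6 × v(n-1) + 30, initial: v(0) = -5.
Try v(n) = A·6ⁿ + C. Substituting: A·6ⁿ + C = 6(A·6ⁿ⁻¹ + C) + 30 = A·6ⁿ + 6C + 30, so C = 6C + 30, giving C = -6. Then v(0) = A - 6 = -5 gives A = 1.

v(n) = 6ⁿ - 6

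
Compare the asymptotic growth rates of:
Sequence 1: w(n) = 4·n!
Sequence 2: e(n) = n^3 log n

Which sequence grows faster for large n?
Comparing growth rates:
Growth-rate hierarchy: log n ≺ any polynomial ≺ any exponential cⁿ (c>1) ≺ n! ≺ nⁿ.
factorial dominates polynomial degree 3 (with log factor) asymptotically.

w(n) grows faster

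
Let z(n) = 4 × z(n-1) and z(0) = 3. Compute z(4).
Computing step by step:
z(0) = 3
z(1) = 4 × 3 = 12
z(2) = 4 × 12 = 48
z(3) = 4 × 48 = 192
z(4) = 4 × 192 = 768

768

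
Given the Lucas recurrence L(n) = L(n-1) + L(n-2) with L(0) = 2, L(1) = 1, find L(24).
Computing the sequence terms:
2, 1, 3, 4, 7, 11, 18, 29, 47, 76, 123, 199, 322, 521, 843, 1364, 2207, 3571, 5778, 9349, 15127, 24476, 39603, 64079, 103682

103682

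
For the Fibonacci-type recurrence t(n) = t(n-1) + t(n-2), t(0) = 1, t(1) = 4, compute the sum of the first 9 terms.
Computing the sequence terms: 1, 4, 5, 9, 14, 23, 37, 60, 97
Adding these values together:

250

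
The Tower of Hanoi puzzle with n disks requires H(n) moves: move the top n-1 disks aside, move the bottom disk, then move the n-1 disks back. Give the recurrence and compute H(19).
Moving n disks = move the top n-1 disks aside (H(n-1) moves) + move the largest disk (1 move) + move the n-1 disks back on top (H(n-1) moves), so H(n) = 2H(n-1) + 1, with H(1) = 1 (a single disk takes one move).
First terms: 1, 3, 7, 15, 31, 63, … — each is one less than a power of 2. Indeed H(n) + 1 = 2(H(n-1) + 1) with H(1) + 1 = 2, so H(n) + 1 = 2ⁿ and H(n) = 2ⁿ - 1.
Hence H(19) = 2^19 - 1 = 524288 - 1 = 524287.

H(n) = 2H(n-1) + 1, H(1) = 1; H(19) = 524287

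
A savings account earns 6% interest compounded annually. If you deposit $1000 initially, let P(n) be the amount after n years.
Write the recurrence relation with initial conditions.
Each year the balance grows by 6%, i.e. is multiplied by 1 + 6/100 = 1.06, so P(n) = 1.06 × P(n-1). The initial deposit gives P(0) = 1000.
Unrolling gives the closed form P(n) = 1000 × (1.06)ⁿ.

P(n) = 1.06 × P(n-1), P(0) = 1000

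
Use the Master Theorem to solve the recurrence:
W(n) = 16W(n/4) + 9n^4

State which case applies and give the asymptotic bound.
Master Theorem template: W(n) = a·W(n/b) + f(n).
Here: a=16, b=4, f(n)=9n^4
Compute log_b(a) = log_4(16) = 2.
f(n) = 9n^4 = Ω(n^(2+ε)) with ε = 2, and the regularity condition holds (a·f(n/b) = (a/b^4)·f(n) with a/b^4 = 4^-2 < 1). Case 3: W(n) = Θ(f(n)) = Θ(n^4).

Case 3: W(n) = Θ(n^4)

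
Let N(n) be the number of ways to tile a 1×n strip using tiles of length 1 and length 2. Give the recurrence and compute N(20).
Condition on the last tile: it has length 1 (leaving a 1×(n-1) strip) or length 2 (leaving a 1×(n-2) strip), so N(n) = N(n-1) + N(n-2) (order-2 linear recurrence).
For 0 ≤ i < 2 only unit tiles fit, so N(i) = 1.
Iterating the recurrence: N(2) = 2, N(3) = 3, N(4) = 5, N(5) = 8, N(6) = 13, N(7) = 21, N(8) = 34, N(9) = 55, N(10) = 89, N(11) = 144, N(12) = 233, N(13) = 377, N(14) = 610, N(15) = 987, N(16) = 1597, N(17) = 2584, N(18) = 4181, N(19) = 6765, N(20) = 10946.

N(n) = N(n-1) + N(n-2), with N(i) = 1 for 0 ≤ i < 2; N(20) = 10946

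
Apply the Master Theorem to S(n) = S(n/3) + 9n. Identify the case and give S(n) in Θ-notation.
Master Theorem template: S(n) = a·S(n/b) + f(n).
Here: a=1, b=3, f(n)=9n
Compute log_b(a) = log_3(1) = 0.
f(n) = 9n = Ω(n^(0+ε)) with ε = 1, and the regularity condition holds (a·f(n/b) = (a/b^1)·f(n) with a/b^1 = 3^-1 < 1). Case 3: S(n) = Θ(f(n)) = Θ(n).

Case 3: S(n) = Θ(n)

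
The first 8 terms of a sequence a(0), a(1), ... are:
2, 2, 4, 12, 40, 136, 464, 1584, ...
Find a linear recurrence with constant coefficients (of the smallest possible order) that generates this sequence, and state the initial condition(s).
Look for the lowest-order linear relation among consecutive terms.
Observation: a(n) - 4·a(n-1) - (-2)·a(n-2) = 0 holds for the shown terms, and no order-1 relation a(n) = α·a(n-1) + β fits.
Check at n=3: 4·4 + (-2)·2 = 12. ✓

a(n) = 4a(n-1) - 2a(n-2), a(0) = 2, a(1) = 2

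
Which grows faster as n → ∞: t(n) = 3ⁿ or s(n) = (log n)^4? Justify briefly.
Comparing growth rates:
Growth-rate hierarchy: log n ≺ any polynomial ≺ any exponential cⁿ (c>1) ≺ n! ≺ nⁿ.
exponential base 3 dominates polylogarithmic (log n)^4 asymptotically.

t(n) grows faster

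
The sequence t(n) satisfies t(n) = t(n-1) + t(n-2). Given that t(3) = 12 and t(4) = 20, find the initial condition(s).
Work backwards using t(k) = t(k+2) - t(k+1):
t(2) = t(4) - t(3) = 20 - 12 = 8
t(1) = t(3) - t(2) = 12 - 8 = 4
t(0) = t(2) - t(1) = 8 - 4 = 4

t(0) = 4, t(1) = 4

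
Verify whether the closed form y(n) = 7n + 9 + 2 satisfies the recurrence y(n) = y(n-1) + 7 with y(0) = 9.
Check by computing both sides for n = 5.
From the recurrence with y(0) = 9:
  y(0) = 9, y(1) = 16, y(2) = 23, y(3) = 30, y(4) = 37, y(5) = 44
  so the recurrence gives y(5) = 44.
From the proposed closed form y(n) = 7n + 9 + 2:
  y(5) = 46.
The recurrence gives 44 but the closed form gives 46, so the closed form does not satisfy the recurrence.

No, the closed form is incorrect.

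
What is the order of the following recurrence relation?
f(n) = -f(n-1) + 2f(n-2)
The order is the largest lag k for which f(n-k) appears. Here the deepest term is f(n-2), so the order is 2.

Order 2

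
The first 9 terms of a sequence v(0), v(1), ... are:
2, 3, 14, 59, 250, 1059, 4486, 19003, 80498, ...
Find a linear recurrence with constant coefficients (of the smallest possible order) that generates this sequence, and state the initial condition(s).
Look for the lowest-order linear relation among consecutive terms.
Observation: v(n) - 4·v(n-1) - (1)·v(n-2) = 0 holds for the shown terms, and no order-1 relation v(n) = α·v(n-1) + β fits.
Check at n=3: 4·14 + (1)·3 = 59. ✓

v(n) = 4v(n-1) + v(n-2), v(0) = 2, v(1) = 3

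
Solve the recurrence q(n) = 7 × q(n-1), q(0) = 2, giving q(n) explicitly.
Recurrence: q(n) = 7 × q(n-1), initial: q(0) = 2.
Each term is 7 times the previous, so this is geometric with ratio 7. After n steps: q(n) = q(0)·7ⁿ = 2·7ⁿ.

q(n) = 2·7ⁿ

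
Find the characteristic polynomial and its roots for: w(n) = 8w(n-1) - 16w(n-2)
Substitute w(n) = rⁿ and divide through by rⁿ⁻²: r² - 8r + 16 = 0
Factor: (r - 4)² = 0, so r = 4 (double root).
General solution: w(n) = (A + Bn)·4ⁿ

Characteristic: r² - 8r + 16 = 0, Roots: r = 4 (double root)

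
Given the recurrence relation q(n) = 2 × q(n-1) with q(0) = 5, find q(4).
Computing step by step:
q(0) = 5
q(1) = 2 × 5 = 10
q(2) = 2 × 10 = 20
q(3) = 2 × 20 = 40
q(4) = 2 × 40 = 80

80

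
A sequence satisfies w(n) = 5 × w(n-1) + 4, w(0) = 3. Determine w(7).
Computing step by step:
w(0) = 3
w(1) = 5 × 3 + 4 = 19
w(2) = 5 × 19 + 4 = 99
w(3) = 5 × 99 + 4 = 499
w(4) = 5 × 499 + 4 = 2499
w(5) = 5 × 2499 + 4 = 12499
w(6) = 5 × 12499 + 4 = 62499
w(7) = 5 × 62499 + 4 = 312499

312499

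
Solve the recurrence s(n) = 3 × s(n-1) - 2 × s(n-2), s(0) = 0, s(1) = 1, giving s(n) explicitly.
Recurrence: s(n) = 3 × s(n-1) - 2 × s(n-2), initial: s(0) = 0, s(1) = 1.
Characteristic equation: r² - 3r + 2 = 0, which factors as (r - 2)(r - 1) = 0, so r = 2, 1. General solution s(n) = A·2ⁿ + B·1ⁿ. From s(0) = 0: A + B = 0. From s(1) = 1: 2A + 1B = 1. Solving gives A = 1, B = -1.

s(n) = 2ⁿ - 1ⁿ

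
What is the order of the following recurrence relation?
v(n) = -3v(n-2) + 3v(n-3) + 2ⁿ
The order is the largest lag k for which v(n-k) appears. Here the deepest term is v(n-3) (the 2ⁿ term is non-homogeneous and does not affect the order), so the order is 3.

Order 3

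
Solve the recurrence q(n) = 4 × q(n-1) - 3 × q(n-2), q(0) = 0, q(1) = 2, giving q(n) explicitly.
Recurrence: q(n) = 4 × q(n-1) - 3 × q(n-2), initial: q(0) = 0, q(1) = 2.
Characteristic equation: r² - 4r + 3 = 0, which factors as (r - 3)(r - 1) = 0, so r = 3, 1. General solution q(n) = A·3ⁿ + B·1ⁿ. From q(0) = 0: A + B = 0. From q(1) = 2: 3A + 1B = 2. Solving gives A = 1, B = -1.

q(n) = 3ⁿ - 1ⁿ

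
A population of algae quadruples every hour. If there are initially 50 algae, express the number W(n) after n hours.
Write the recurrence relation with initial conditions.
Each hour multiplies the count by 4, so the count after n hours depends only on the count after n-1 hours: W(n) = 4 × W(n-1). The starting count gives W(0) = 50.
Unrolling n times gives the closed form W(n) = 50 × 4ⁿ.

W(n) = 4 × W(n-1), W(0) = 50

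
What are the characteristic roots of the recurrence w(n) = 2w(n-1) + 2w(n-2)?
Substitute w(n) = rⁿ and divide through by rⁿ⁻²: r² - 2r - 2 = 0
Discriminant: 2² + 4·2 = 12, not a perfect square, so by the quadratic formula r = (2 ± √12)/2.
General solution: w(n) = A·r₁ⁿ + B·r₂ⁿ where r₁,r₂ = (2 ± √12)/2

Characteristic: r² - 2r - 2 = 0, Roots: r = (2 ± √12)/2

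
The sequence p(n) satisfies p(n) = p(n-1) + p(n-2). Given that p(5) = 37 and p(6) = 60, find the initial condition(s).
Work backwards using p(k) = p(k+2) - p(k+1):
p(4) = p(6) - p(5) = 60 - 37 = 23
p(3) = p(5) - p(4) = 37 - 23 = 14
p(2) = p(4) - p(3) = 23 - 14 = 9
p(1) = p(3) - p(2) = 14 - 9 = 5
p(0) = p(2) - p(1) = 9 - 5 = 4

p(0) = 4, p(1) = 5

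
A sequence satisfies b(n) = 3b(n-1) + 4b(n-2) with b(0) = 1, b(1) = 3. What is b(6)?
Computing the sequence terms:
1, 3, 13, 51, 205, 819, 3277

3277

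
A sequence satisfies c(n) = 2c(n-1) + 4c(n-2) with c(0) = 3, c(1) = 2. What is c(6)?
Computing the sequence terms:
3, 2, 16, 40, 144, 448, 1472

1472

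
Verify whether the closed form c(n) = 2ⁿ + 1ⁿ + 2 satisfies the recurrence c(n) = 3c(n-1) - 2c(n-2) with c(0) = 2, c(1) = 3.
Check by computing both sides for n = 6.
From the recurrence with c(0) = 2, c(1) = 3:
  c(0) = 2, c(1) = 3, c(2) = 5, c(3) = 9, c(4) = 17, c(5) = 33, c(6) = 65
  so the recurrence gives c(6) = 65.
From the proposed closed form c(n) = 2ⁿ + 1ⁿ + 2:
  c(6) = 67.
The recurrence gives 65 but the closed form gives 67, so the closed form does not satisfy the recurrence.

No, the closed form is incorrect.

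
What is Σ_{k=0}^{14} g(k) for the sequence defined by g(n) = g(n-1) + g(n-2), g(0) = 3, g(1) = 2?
Computing the sequence terms: 3, 2, 5, 7, 12, 19, 31, 50, 81, 131, 212, 343, 555, 898, 1453
Adding these values together:

3802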